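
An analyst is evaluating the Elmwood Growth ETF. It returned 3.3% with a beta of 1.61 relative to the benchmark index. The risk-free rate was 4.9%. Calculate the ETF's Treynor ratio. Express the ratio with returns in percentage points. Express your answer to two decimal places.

-0.99

Treynor = (Rp − Rf) / β = (3.3% − 4.9%) / 1.61 = -1.60 / 1.61 = -0.9938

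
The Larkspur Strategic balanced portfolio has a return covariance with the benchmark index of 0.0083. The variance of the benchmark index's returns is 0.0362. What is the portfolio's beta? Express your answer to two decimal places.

β = Cov(Rp, Rm) / Var(Rm) = 0.0083 / 0.0362 = 0.2293

0.23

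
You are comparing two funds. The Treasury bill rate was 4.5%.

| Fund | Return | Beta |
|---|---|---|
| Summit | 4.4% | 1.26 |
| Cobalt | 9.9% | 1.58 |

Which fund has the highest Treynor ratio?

Cobalt

Summit: Treynor = (4.4% − 4.5%) / 1.26 = -0.079
Cobalt: Treynor = (9.9% − 4.5%) / 1.58 = 3.418
Highest: Cobalt (3.418).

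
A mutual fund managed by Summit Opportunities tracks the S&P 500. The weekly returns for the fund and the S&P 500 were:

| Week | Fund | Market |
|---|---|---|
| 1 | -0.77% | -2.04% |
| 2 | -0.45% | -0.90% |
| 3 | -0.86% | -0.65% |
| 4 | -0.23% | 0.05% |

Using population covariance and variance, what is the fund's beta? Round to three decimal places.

r̄p = -0.5775%,  r̄m = -0.8850%
Cov = Σ(rp − r̄p)(rm − r̄m) / 4 = 0.1197
Var(rm) = Σ(rm − r̄m)² / 4 = 0.5659
β = Cov / Var = 0.1197 / 0.5659 = 0.2115

0.212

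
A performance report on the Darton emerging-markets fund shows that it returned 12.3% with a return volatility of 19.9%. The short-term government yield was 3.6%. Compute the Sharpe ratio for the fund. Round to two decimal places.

Sharpe = (Rp − Rf) / σp = (12.3% − 3.6%) / 19.9% = 8.70% / 19.9% = 0.4372

0.44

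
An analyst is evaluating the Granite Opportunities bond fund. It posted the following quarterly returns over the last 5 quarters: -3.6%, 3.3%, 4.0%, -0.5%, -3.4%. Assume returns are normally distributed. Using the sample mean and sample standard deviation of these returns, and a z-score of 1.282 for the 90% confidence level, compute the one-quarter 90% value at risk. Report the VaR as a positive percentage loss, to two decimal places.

4.65

r̄ = (-3.6 + 3.3 + 4 − 0.5 − 3.4) / 5 = -0.0400%
Σ(r − r̄)² = (-3.6 − (-0.0400))² + (3.3 − (-0.0400))² + … = 51.6520
sample σ = √(51.6520 / 4) = √12.9130 = 3.5935%
VaR = −(r̄ − z·σ) = −(-0.0400 − 1.282 × 3.5935) = −(-4.6469) = 4.6469%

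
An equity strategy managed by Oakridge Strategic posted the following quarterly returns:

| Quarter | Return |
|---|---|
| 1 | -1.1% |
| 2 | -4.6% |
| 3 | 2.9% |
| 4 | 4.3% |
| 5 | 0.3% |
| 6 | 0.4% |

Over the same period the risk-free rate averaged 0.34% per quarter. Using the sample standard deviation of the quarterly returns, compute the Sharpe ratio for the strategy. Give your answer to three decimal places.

Mean return r̄ = 2.20 / 6 = 0.3667%
Σ(r − r̄)² = (-1.1 − 0.3667)² + (-4.6 − 0.3667)² + (2.9 − 0.3667)² + … = 48.7133
σ = √[48.7133 / 5] = 3.1213%
Sharpe = (r̄ − rf) / σ = (0.3667 − 0.34) / 3.1213 = 0.0267 / 3.1213 = 0.0086

0.009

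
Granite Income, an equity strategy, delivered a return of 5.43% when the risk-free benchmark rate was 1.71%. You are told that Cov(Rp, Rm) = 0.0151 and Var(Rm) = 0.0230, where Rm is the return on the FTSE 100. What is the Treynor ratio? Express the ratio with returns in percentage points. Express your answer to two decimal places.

5.67

β = Cov / Var = 0.0151 / 0.0230 = 0.6565
Treynor = (Rp − Rf) / β = (5.43% − 1.71%) / 0.6565 = 3.72 / 0.6565 = 5.6664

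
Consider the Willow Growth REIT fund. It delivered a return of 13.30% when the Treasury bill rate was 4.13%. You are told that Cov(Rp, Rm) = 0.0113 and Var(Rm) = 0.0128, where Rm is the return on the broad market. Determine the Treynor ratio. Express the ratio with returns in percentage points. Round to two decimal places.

β = Cov / Var = 0.0113 / 0.0128 = 0.8828
Treynor = (Rp − Rf) / β = (13.30% − 4.13%) / 0.8828 = 9.17 / 0.8828 = 10.3874

10.39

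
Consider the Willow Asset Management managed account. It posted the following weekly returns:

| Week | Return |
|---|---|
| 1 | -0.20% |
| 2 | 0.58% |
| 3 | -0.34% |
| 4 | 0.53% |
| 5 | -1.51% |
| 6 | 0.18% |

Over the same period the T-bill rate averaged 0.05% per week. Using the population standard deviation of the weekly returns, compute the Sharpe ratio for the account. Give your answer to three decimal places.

-0.250

Mean return r̄ = -0.760 / 6 = -0.1267%
Σ(r − r̄)² = 2.9891; population σ = √(2.9891/6) = 0.7058%
Sharpe = (r̄ − rf) / σ = (-0.1267 − 0.05) / 0.7058 = -0.1767 / 0.7058 = -0.2504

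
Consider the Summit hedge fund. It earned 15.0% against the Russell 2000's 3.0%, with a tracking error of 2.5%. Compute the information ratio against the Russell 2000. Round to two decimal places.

IR = (Rp − Rb) / TE = (15.0% − 3.0%) / 2.5% = 12.00% / 2.5% = 4.8000

4.80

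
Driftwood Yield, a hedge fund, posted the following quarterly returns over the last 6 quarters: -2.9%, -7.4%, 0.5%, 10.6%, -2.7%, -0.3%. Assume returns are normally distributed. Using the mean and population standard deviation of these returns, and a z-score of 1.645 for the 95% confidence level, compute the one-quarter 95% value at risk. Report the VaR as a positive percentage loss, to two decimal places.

Mean return r̄ = -2.20 / 6 = -0.3667%
Σ(r − r̄)² = (-2.9 − (-0.3667))² + (-7.4 − (-0.3667))² + … = 182.3533
population σ = √(182.3533 / 6) = √30.3922 = 5.5129%
VaR = −(r̄ − z·σ) = −(-0.3667 − 1.645 × 5.5129) = −(-9.4354) = 9.4354%

9.44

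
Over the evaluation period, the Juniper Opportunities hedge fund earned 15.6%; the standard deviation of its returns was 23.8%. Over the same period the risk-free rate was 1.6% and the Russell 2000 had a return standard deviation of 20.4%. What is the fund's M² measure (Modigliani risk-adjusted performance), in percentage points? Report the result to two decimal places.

Sharpe = (Rp − Rf) / σp = (15.6% − 1.6%) / 23.8% = 0.5882
M² = Rf + Sharpe × σm = 1.6% + 0.5882 × 20.4% = 13.5993%

13.60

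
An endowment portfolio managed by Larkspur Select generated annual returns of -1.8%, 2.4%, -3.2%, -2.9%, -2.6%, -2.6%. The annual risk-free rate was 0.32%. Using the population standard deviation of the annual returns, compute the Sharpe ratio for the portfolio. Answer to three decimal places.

r̄ = (-1.8 + 2.4 − 3.2 − 2.9 − 2.6 − 2.6) / 6 = -1.7833%
Population σ = √[Σ(r − r̄)² / 6] = √[22.0883 / 6] = √3.6814 = 1.9187%
Sharpe = (r̄ − rf) / σ = (-1.7833 − 0.32) / 1.9187 = -2.1033 / 1.9187 = -1.0962

-1.096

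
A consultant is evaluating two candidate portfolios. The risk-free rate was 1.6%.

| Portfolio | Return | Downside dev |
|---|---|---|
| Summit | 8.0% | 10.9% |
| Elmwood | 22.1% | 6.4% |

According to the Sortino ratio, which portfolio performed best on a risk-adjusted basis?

Summit: Sortino ratio = (8.0% − 1.6%) / 10.9% = 0.587
Elmwood: Sortino ratio = (22.1% − 1.6%) / 6.4% = 3.203
Highest: Elmwood (3.203).

Elmwood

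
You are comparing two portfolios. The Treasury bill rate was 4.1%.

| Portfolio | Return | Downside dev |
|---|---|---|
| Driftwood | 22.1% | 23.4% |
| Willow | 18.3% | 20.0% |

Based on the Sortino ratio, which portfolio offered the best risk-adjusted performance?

Driftwood: Sortino ratio = (22.1% − 4.1%) / 23.4% = 0.769
Willow: Sortino ratio = (18.3% − 4.1%) / 20.0% = 0.710
Highest: Driftwood (0.769).

Driftwood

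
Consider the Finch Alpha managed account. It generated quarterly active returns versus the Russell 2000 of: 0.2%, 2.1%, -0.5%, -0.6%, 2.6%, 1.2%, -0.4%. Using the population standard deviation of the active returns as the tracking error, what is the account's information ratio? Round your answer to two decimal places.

0.54

μ = (0.2 + 2.1 − 0.5 − 0.6 + 2.6 + 1.2 − 0.4) / 7 = 0.6571%
Σ(r − μ)² = (0.2 − 0.6571)² + (2.1 − 0.6571)² + (-0.5 − 0.6571)² + … = 10.3971
σ = √[10.3971 / 7] = 1.2187%
IR = μ / tracking error = 0.6571 / 1.2187 = 0.5392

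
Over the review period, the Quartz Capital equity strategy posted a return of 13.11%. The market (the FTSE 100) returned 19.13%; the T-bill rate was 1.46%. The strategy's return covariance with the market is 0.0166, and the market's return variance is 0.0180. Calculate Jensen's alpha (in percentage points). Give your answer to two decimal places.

-4.65

β = Cov / Var = 0.0166 / 0.0180 = 0.9222
E[R] = Rf + β(Rm − Rf) = 1.46% + 0.9222 × (19.13% − 1.46%) = 17.7553%
α = Rp − E[R] = 13.11% − 17.7553% = -4.6453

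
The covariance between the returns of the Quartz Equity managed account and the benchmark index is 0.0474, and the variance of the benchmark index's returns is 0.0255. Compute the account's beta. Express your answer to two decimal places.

1.86

β = Cov(Rp, Rm) / Var(Rm) = 0.0474 / 0.0255 = 1.8588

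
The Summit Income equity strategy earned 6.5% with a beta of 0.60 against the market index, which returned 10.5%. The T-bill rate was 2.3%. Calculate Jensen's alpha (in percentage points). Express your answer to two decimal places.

-0.72

CAPM expected return = Rf + β(Rm − Rf) = 2.3% + 0.60 × (10.5% − 2.3%) = 2.3 + 0.60 × 8.20 = 7.2200%
Jensen's α = Rp − E[R] = 6.5% − 7.2200% = -0.7200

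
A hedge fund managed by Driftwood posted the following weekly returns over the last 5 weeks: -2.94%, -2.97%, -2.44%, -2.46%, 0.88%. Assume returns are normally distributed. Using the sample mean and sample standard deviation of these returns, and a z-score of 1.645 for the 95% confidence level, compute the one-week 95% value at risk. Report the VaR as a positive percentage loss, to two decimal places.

4.65

Mean return r̄ = -9.930 / 5 = -1.9860%
Sample std dev = √[10.5231 / 4] = 1.6220%
VaR = −(r̄ − z·σ) = −(-1.9860 − 1.645 × 1.6220) = −(-4.6542) = 4.6542%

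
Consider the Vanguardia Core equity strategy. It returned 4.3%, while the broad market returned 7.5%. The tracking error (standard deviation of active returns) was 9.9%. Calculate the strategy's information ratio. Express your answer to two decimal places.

-0.32

IR = (Rp − Rb) / TE = (4.3% − 7.5%) / 9.9% = -3.20% / 9.9% = -0.3232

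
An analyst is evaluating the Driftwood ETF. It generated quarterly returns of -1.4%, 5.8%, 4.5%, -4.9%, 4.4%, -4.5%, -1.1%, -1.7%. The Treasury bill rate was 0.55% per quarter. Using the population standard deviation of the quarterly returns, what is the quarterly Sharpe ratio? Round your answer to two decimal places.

-0.11

r̄ = (-1.4 + 5.8 + 4.5 − 4.9 + 4.4 − 4.5 − 1.1 − 1.7) / 8 = 0.1375%
Population std dev = √[123.4188 / 8] = 3.9278%
Sharpe = (r̄ − rf) / σ = (0.1375 − 0.55) / 3.9278 = -0.4125 / 3.9278 = -0.1050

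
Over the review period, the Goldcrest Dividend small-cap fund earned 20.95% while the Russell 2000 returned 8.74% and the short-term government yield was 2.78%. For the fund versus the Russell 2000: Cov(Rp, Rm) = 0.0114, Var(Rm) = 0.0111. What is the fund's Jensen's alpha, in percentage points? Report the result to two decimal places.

12.05

β = Cov / Var = 0.0114 / 0.0111 = 1.0270
E[R] = Rf + β(Rm − Rf) = 2.78% + 1.0270 × (8.74% − 2.78%) = 8.9009%
α = Rp − E[R] = 20.95% − 8.9009% = 12.0491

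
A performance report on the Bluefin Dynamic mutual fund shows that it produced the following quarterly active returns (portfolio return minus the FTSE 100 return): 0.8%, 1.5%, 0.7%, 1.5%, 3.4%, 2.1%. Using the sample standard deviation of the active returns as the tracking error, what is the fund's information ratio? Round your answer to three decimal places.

1.678

r̄ = (0.8 + 1.5 + 0.7 + 1.5 + 3.4 + 2.1) / 6 = 10.00 / 6 = 1.6667%
Σ(r − r̄)² = (0.8 − 1.6667)² + (1.5 − 1.6667)² + (0.7 − 1.6667)² + … = 4.9333
σ = √[4.9333 / 5] = 0.9933%
IR = r̄ / tracking error = 1.6667 / 0.9933 = 1.6779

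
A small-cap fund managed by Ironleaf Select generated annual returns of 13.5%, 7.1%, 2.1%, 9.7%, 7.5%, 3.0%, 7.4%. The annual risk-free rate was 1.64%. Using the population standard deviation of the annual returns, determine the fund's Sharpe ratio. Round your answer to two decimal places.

r̄ = (13.5 + 7.1 + 2.1 + 9.7 + 7.5 + 3 + 7.4) / 7 = 7.1857%
Σ(r − r̄)² = (13.5 − 7.1857)² + (7.1 − 7.1857)² + … = 89.7286
population σ = √(89.7286 / 7) = √12.8184 = 3.5803%
Sharpe = (r̄ − rf) / σ = (7.1857 − 1.64) / 3.5803 = 5.5457 / 3.5803 = 1.5489

1.55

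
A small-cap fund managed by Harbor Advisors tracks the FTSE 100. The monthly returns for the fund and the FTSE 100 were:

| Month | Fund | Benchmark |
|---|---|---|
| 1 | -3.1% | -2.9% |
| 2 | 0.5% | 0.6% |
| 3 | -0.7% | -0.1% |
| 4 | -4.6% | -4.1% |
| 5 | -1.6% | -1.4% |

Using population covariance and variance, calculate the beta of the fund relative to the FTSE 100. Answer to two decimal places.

1.03

r̄p = -1.9000%,  r̄m = -1.5800%
Cov = Σ(rp − r̄p)(rm − r̄m) / 5 = 3.0900
Var(rm) = Σ(rm − r̄m)² / 5 = 3.0136
β = Cov / Var = 3.0900 / 3.0136 = 1.0254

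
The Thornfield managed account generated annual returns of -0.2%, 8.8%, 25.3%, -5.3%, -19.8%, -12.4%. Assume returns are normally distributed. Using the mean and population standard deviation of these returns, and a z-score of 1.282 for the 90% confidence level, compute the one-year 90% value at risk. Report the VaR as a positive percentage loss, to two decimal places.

19.39

μ = (-0.2 + 8.8 + 25.3 − 5.3 − 19.8 − 12.4) / 6 = -0.6000%
Σ(r − μ)² = 1289.3000; population σ = √(1289.3000/6) = 14.6589%
VaR = −(μ − z·σ) = −(-0.6000 − 1.282 × 14.6589) = −(-19.3927) = 19.3927%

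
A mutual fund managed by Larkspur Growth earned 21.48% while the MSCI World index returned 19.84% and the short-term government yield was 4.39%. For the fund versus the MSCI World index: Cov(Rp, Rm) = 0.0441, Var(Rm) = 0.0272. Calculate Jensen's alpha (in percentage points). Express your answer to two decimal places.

β = Cov / Var = 0.0441 / 0.0272 = 1.6213
E[R] = Rf + β(Rm − Rf) = 4.39% + 1.6213 × (19.84% − 4.39%) = 29.4391%
α = Rp − E[R] = 21.48% − 29.4391% = -7.9591

-7.96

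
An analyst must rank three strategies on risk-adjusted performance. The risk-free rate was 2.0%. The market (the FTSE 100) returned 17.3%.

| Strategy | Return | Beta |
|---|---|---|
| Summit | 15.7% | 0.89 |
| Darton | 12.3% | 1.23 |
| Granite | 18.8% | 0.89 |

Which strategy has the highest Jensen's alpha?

Summit: α = 15.7% − [2.0% + 0.89 × (17.3% − 2.0%)] = 0.083
Darton: α = 12.3% − [2.0% + 1.23 × (17.3% − 2.0%)] = -8.519
Granite: α = 18.8% − [2.0% + 0.89 × (17.3% − 2.0%)] = 3.183
Highest: Granite (3.183).

Granite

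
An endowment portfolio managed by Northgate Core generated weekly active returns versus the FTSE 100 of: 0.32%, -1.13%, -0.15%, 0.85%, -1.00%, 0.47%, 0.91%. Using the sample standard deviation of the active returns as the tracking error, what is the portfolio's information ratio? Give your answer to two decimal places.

0.05

r̄ = (0.32 − 1.13 − 0.15 + 0.85 − 1 + 0.47 + 0.91) / 7 = 0.0386%
Σ(r − r̄)² = (0.32 − 0.0386)² + (-1.13 − 0.0386)² + … = 4.1629
σ = √[4.1629 / 6] = 0.8330%
IR = r̄ / tracking error = 0.0386 / 0.8330 = 0.0463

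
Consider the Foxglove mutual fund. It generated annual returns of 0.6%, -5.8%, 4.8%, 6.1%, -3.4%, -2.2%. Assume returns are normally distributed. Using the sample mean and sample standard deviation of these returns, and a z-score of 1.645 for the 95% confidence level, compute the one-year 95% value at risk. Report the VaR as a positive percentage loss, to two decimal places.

7.72

r̄ = (0.6 − 5.8 + 4.8 + 6.1 − 3.4 − 2.2) / 6 = 0.0167%
Σ(r − r̄)² = (0.6 − 0.0167)² + (-5.8 − 0.0167)² + … = 110.6483
sample σ = √(110.6483 / 5) = √22.1297 = 4.7042%
VaR = −(r̄ − z·σ) = −(0.0167 − 1.645 × 4.7042) = −(-7.7217) = 7.7217%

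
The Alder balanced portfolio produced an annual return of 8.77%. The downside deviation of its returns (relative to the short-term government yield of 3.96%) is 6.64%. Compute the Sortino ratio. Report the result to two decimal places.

0.72

Sortino = (Rp − Rf) / σd = (8.77% − 3.96%) / 6.64% = 4.81% / 6.64% = 0.7244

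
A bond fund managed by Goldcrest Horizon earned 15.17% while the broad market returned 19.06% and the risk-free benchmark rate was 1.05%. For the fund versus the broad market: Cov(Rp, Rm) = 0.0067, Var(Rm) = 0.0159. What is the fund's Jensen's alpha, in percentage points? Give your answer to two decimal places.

β = Cov / Var = 0.0067 / 0.0159 = 0.4214
E[R] = Rf + β(Rm − Rf) = 1.05% + 0.4214 × (19.06% − 1.05%) = 8.6394%
α = Rp − E[R] = 15.17% − 8.6394% = 6.5306

6.53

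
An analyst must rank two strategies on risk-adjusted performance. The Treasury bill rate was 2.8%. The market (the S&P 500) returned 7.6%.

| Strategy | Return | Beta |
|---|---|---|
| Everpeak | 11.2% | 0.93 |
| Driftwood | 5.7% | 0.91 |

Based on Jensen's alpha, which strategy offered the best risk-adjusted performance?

Everpeak: α = 11.2% − [2.8% + 0.93 × (7.6% − 2.8%)] = 3.936
Driftwood: α = 5.7% − [2.8% + 0.91 × (7.6% − 2.8%)] = -1.468
Highest: Everpeak (3.936).

Everpeak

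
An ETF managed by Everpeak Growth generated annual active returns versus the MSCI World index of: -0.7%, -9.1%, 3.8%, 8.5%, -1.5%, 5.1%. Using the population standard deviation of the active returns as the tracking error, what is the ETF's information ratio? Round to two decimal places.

r̄ = (-0.7 − 9.1 + 3.8 + 8.5 − 1.5 + 5.1) / 6 = 1.0167%
Population σ = √[Σ(r − r̄)² / 6] = √[192.0483 / 6] = √32.0081 = 5.6576%
IR = r̄ / tracking error = 1.0167 / 5.6576 = 0.1797

0.18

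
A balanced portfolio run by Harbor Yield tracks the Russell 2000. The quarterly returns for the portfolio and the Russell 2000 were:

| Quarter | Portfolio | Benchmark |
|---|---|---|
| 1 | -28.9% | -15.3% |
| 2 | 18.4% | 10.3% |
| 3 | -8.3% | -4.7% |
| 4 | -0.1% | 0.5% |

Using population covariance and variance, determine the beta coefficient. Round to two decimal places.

1.84

r̄p = -4.7250%,  r̄m = -2.3000%
Cov = Σ(rp − r̄p)(rm − r̄m) / 4 = 156.7950
Var(rm) = Σ(rm − r̄m)² / 4 = 85.3400
β = Cov / Var = 156.7950 / 85.3400 = 1.8373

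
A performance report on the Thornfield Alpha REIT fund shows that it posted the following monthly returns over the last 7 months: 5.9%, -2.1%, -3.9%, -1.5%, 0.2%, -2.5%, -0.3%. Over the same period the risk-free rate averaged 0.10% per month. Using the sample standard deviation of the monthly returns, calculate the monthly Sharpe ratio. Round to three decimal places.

-0.220

r̄ = (5.9 − 2.1 − 3.9 − 1.5 + 0.2 − 2.5 − 0.3) / 7 = -4.20 / 7 = -0.6000%
Sample std dev = √[60.5400 / 6] = 3.1765%
Sharpe = (r̄ − rf) / σ = (-0.6000 − 0.1) / 3.1765 = -0.7000 / 3.1765 = -0.2204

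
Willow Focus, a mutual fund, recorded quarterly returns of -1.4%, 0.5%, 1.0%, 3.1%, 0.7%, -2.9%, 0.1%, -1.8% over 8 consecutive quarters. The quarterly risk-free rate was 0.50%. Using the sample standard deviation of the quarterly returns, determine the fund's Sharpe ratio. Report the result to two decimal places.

-0.31

r̄ = (-1.4 + 0.5 + 1 + 3.1 + 0.7 − 2.9 + 0.1 − 1.8) / 8 = -0.70 / 8 = -0.0875%
Sample std dev = √[24.9088 / 7] = 1.8864%
Sharpe = (r̄ − rf) / σ = (-0.0875 − 0.5) / 1.8864 = -0.5875 / 1.8864 = -0.3114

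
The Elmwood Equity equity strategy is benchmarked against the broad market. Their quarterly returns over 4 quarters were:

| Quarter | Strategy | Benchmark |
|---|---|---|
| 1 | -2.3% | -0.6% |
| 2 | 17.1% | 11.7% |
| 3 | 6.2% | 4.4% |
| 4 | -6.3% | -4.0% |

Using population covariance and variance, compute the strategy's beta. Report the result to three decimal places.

r̄p = 3.6750%,  r̄m = 2.8750%
Cov = Σ(rp − r̄p)(rm − r̄m) / 4 = 52.9169
Var(rm) = Σ(rm − r̄m)² / 4 = 34.8869
β = Cov / Var = 52.9169 / 34.8869 = 1.5168

1.517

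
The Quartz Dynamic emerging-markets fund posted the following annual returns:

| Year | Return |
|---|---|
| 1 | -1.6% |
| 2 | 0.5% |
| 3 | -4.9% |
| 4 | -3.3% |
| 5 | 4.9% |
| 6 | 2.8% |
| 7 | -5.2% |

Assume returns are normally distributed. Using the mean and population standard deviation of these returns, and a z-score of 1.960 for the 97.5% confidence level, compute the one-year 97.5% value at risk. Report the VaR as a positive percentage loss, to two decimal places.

r̄ = (-1.6 + 0.5 − 4.9 − 3.3 + 4.9 + 2.8 − 5.2) / 7 = -0.9714%
Population σ = √[Σ(r − r̄)² / 7] = √[89.9943 / 7] = √12.8563 = 3.5856%
VaR = −(r̄ − z·σ) = −(-0.9714 − 1.960 × 3.5856) = −(-7.9992) = 7.9992%

8.00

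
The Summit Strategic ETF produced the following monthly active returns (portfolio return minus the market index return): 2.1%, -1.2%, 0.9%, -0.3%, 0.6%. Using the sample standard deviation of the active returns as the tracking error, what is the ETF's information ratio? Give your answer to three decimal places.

Mean return μ = 2.10 / 5 = 0.4200%
Sample std dev = √[6.2280 / 4] = 1.2478%
IR = μ / tracking error = 0.4200 / 1.2478 = 0.3366

0.337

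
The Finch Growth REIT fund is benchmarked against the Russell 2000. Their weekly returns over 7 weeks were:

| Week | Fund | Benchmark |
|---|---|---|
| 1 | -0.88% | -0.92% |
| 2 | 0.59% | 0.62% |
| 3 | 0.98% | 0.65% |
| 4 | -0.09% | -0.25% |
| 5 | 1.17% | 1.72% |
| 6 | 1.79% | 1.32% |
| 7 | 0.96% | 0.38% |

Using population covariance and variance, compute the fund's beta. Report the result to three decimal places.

0.898

r̄p = 0.6457%,  r̄m = 0.5029%
Cov = Σ(rp − r̄p)(rm − r̄m) / 7 = 0.6146
Var(rm) = Σ(rm − r̄m)² / 7 = 0.6844
β = Cov / Var = 0.6146 / 0.6844 = 0.8980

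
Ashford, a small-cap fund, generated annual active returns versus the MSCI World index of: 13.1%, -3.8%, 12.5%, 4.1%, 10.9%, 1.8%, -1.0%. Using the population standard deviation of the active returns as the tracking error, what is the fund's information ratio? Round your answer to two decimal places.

Mean return r̄ = 37.60 / 7 = 5.3714%
Σ(r − r̄)² = 280.1943; population σ = √(280.1943/7) = 6.3267%
IR = r̄ / tracking error = 5.3714 / 6.3267 = 0.8490

0.85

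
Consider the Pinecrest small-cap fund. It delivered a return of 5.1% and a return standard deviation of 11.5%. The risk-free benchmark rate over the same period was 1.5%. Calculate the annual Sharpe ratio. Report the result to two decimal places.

0.31

Sharpe = (Rp − Rf) / σp = (5.1% − 1.5%) / 11.5% = 3.60% / 11.5% = 0.3130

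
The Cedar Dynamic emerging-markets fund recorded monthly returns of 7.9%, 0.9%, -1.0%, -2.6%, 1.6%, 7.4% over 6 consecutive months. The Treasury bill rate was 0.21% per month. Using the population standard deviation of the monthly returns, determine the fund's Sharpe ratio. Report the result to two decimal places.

r̄ = (7.9 + 0.9 − 1 − 2.6 + 1.6 + 7.4) / 6 = 14.20 / 6 = 2.3667%
Population std dev = √[94.6933 / 6] = 3.9727%
Sharpe = (r̄ − rf) / σ = (2.3667 − 0.21) / 3.9727 = 2.1567 / 3.9727 = 0.5429

0.54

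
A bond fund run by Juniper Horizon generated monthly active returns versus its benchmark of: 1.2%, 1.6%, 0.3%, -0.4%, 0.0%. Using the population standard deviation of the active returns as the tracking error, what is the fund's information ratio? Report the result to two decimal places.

r̄ = (1.2 + 1.6 + 0.3 − 0.4 + 0) / 5 = 0.5400%
Σ(r − r̄)² = (1.2 − 0.5400)² + (1.6 − 0.5400)² + (0.3 − 0.5400)² + … = 2.7920
population σ = √(2.7920 / 5) = √0.5584 = 0.7473%
IR = r̄ / tracking error = 0.5400 / 0.7473 = 0.7226

0.72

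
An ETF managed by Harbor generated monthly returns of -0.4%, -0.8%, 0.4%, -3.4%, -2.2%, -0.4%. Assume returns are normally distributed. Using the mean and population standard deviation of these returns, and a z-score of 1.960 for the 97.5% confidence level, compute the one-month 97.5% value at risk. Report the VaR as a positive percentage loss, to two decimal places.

3.64

Mean return r̄ = -6.80 / 6 = -1.1333%
Σ(r − r̄)² = (-0.4 − (-1.1333))² + (-0.8 − (-1.1333))² + (0.4 − (-1.1333))² + … = 9.8133
population σ = √(9.8133 / 6) = √1.6356 = 1.2789%
VaR = −(r̄ − z·σ) = −(-1.1333 − 1.960 × 1.2789) = −(-3.6399) = 3.6399%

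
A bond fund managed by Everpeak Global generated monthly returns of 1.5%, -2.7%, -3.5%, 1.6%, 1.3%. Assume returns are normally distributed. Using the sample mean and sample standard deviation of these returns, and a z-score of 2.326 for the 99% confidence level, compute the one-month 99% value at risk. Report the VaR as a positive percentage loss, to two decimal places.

r̄ = (1.5 − 2.7 − 3.5 + 1.6 + 1.3) / 5 = -1.80 / 5 = -0.3600%
Σ(r − r̄)² = (1.5 − (-0.3600))² + (-2.7 − (-0.3600))² + … = 25.3920
σ = √[25.3920 / 4] = 2.5195%
VaR = −(r̄ − z·σ) = −(-0.3600 − 2.326 × 2.5195) = −(-6.2204) = 6.2204%

6.22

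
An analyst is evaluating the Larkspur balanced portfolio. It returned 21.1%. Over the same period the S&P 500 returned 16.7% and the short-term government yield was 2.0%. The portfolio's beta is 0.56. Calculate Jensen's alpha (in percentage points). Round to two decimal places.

10.87

CAPM expected return = Rf + β(Rm − Rf) = 2.0% + 0.56 × (16.7% − 2.0%) = 2 + 0.56 × 14.70 = 10.2320%
Jensen's α = Rp − E[R] = 21.1% − 10.2320% = 10.8680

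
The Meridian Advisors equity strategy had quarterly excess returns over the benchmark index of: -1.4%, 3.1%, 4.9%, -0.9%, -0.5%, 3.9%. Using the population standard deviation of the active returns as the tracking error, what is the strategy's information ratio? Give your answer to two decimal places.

0.60

r̄ = (-1.4 + 3.1 + 4.9 − 0.9 − 0.5 + 3.9) / 6 = 1.5167%
Population std dev = √[38.0483 / 6] = 2.5182%
IR = r̄ / tracking error = 1.5167 / 2.5182 = 0.6023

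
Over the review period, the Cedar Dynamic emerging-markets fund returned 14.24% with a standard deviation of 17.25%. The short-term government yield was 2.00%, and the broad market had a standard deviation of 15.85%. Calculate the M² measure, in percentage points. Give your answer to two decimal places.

Sharpe = (Rp − Rf) / σp = (14.24% − 2.00%) / 17.25% = 0.7096
M² = Rf + Sharpe × σm = 2.00% + 0.7096 × 15.85% = 13.2472%

13.25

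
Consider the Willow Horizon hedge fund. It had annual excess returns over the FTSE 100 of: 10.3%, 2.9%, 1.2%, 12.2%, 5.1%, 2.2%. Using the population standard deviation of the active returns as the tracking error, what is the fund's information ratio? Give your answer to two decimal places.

1.36

r̄ = (10.3 + 2.9 + 1.2 + 12.2 + 5.1 + 2.2) / 6 = 33.90 / 6 = 5.6500%
Population σ = √[Σ(r − r̄)² / 6] = √[104.0950 / 6] = √17.3492 = 4.1652%
IR = r̄ / tracking error = 5.6500 / 4.1652 = 1.3565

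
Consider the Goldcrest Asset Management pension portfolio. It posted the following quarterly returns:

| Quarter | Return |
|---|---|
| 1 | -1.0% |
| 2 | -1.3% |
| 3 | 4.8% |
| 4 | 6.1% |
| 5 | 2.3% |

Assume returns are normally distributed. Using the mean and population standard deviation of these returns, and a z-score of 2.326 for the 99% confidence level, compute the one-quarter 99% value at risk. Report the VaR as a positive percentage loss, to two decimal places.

4.76

r̄ = (-1 − 1.3 + 4.8 + 6.1 + 2.3) / 5 = 2.1800%
Σ(r − r̄)² = (-1 − 2.1800)² + (-1.3 − 2.1800)² + … = 44.4680
population σ = √(44.4680 / 5) = √8.8936 = 2.9822%
VaR = −(r̄ − z·σ) = −(2.1800 − 2.326 × 2.9822) = −(-4.7566) = 4.7566%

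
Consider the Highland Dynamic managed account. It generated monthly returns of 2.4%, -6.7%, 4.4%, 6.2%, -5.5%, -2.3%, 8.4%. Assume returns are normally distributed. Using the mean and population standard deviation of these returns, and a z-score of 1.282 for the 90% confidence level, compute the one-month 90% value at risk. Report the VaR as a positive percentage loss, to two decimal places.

r̄ = (2.4 − 6.7 + 4.4 + 6.2 − 5.5 − 2.3 + 8.4) / 7 = 6.90 / 7 = 0.9857%
Population std dev = √[207.7486 / 7] = 5.4478%
VaR = −(r̄ − z·σ) = −(0.9857 − 1.282 × 5.4478) = −(-5.9984) = 5.9984%

6.00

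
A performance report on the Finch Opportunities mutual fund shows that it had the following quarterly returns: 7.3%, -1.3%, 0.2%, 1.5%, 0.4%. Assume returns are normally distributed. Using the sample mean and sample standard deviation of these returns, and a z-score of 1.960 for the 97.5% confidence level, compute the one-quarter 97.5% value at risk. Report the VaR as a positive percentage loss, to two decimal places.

μ = (7.3 − 1.3 + 0.2 + 1.5 + 0.4) / 5 = 8.10 / 5 = 1.6200%
Sample std dev = √[44.3080 / 4] = 3.3282%
VaR = −(μ − z·σ) = −(1.6200 − 1.960 × 3.3282) = −(-4.9033) = 4.9033%

4.90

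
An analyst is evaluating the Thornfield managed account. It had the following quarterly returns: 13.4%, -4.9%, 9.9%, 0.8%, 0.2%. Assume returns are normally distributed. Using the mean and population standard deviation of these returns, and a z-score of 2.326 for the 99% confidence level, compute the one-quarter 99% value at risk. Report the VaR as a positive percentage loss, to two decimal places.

11.79

r̄ = (13.4 − 4.9 + 9.9 + 0.8 + 0.2) / 5 = 3.8800%
Σ(r − r̄)² = 226.9880; population σ = √(226.9880/5) = 6.7378%
VaR = −(r̄ − z·σ) = −(3.8800 − 2.326 × 6.7378) = −(-11.7921) = 11.7921%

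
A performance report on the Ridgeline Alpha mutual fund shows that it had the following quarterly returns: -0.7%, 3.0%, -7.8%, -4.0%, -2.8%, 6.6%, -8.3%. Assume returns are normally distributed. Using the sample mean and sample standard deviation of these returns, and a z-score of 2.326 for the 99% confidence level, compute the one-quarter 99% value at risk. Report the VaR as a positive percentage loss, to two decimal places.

14.69

r̄ = (-0.7 + 3 − 7.8 − 4 − 2.8 + 6.6 − 8.3) / 7 = -2.0000%
Σ(r − r̄)² = (-0.7 − (-2.0000))² + (3 − (-2.0000))² + (-7.8 − (-2.0000))² + … = 178.6200
sample σ = √(178.6200 / 6) = √29.7700 = 5.4562%
VaR = −(r̄ − z·σ) = −(-2.0000 − 2.326 × 5.4562) = −(-14.6911) = 14.6911%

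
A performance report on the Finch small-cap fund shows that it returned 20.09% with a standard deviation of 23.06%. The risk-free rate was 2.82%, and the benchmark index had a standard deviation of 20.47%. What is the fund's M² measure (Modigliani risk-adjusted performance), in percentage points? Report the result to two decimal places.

18.15

Sharpe = (Rp − Rf) / σp = (20.09% − 2.82%) / 23.06% = 0.7489
M² = Rf + Sharpe × σm = 2.82% + 0.7489 × 20.47% = 18.1500%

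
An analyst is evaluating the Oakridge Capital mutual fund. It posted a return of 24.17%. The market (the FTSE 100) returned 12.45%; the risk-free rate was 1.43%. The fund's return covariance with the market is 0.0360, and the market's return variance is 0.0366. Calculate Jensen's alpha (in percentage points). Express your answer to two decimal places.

11.90

β = Cov / Var = 0.0360 / 0.0366 = 0.9836
E[R] = Rf + β(Rm − Rf) = 1.43% + 0.9836 × (12.45% − 1.43%) = 12.2693%
α = Rp − E[R] = 24.17% − 12.2693% = 11.9007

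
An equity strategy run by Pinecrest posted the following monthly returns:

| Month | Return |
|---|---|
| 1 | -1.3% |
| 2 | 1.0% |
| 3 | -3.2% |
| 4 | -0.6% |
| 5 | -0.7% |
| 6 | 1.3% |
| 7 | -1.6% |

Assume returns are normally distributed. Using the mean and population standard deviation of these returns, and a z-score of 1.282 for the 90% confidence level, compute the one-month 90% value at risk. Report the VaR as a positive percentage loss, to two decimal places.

2.56

μ = (-1.3 + 1 − 3.2 − 0.6 − 0.7 + 1.3 − 1.6) / 7 = -5.10 / 7 = -0.7286%
Population std dev = √[14.3143 / 7] = 1.4300%
VaR = −(μ − z·σ) = −(-0.7286 − 1.282 × 1.4300) = −(-2.5619) = 2.5619%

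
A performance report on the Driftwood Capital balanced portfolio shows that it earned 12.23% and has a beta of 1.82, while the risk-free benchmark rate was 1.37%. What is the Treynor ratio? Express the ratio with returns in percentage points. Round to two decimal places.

Treynor = (Rp − Rf) / β = (12.23% − 1.37%) / 1.82 = 10.86 / 1.82 = 5.9670

5.97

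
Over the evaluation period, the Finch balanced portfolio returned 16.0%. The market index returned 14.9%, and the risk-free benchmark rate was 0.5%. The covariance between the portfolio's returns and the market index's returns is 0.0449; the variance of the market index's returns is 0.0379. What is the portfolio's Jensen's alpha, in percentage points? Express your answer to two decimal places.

β = Cov / Var = 0.0449 / 0.0379 = 1.1847
E[R] = Rf + β(Rm − Rf) = 0.5% + 1.1847 × (14.9% − 0.5%) = 17.5597%
α = Rp − E[R] = 16.0% − 17.5597% = -1.5597

-1.56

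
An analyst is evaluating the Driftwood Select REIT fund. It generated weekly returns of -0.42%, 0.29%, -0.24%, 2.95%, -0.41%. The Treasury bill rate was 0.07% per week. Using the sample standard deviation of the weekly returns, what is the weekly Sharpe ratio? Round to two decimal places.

0.25

Mean return μ = 2.170 / 5 = 0.4340%
Σ(r − μ)² = (-0.42 − 0.4340)² + (0.29 − 0.4340)² + (-0.24 − 0.4340)² + … = 8.2469
sample σ = √(8.2469 / 4) = √2.0617 = 1.4359%
Sharpe = (μ − rf) / σ = (0.4340 − 0.07) / 1.4359 = 0.3640 / 1.4359 = 0.2535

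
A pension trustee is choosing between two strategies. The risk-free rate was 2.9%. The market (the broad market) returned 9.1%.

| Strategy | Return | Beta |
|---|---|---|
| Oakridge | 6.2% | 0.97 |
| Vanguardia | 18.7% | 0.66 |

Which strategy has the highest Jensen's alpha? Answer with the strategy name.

Vanguardia

Oakridge: α = 6.2% − [2.9% + 0.97 × (9.1% − 2.9%)] = -2.714
Vanguardia: α = 18.7% − [2.9% + 0.66 × (9.1% − 2.9%)] = 11.708
Highest: Vanguardia (11.708).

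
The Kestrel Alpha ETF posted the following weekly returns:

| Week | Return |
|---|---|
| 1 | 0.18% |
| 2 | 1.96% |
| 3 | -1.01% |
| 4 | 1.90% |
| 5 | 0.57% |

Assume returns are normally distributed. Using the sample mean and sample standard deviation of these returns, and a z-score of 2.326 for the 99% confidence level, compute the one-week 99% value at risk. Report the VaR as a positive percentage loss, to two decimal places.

r̄ = (0.18 + 1.96 − 1.01 + 1.9 + 0.57) / 5 = 0.7200%
Sample std dev = √[6.2370 / 4] = 1.2487%
VaR = −(r̄ − z·σ) = −(0.7200 − 2.326 × 1.2487) = −(-2.1845) = 2.1845%

2.18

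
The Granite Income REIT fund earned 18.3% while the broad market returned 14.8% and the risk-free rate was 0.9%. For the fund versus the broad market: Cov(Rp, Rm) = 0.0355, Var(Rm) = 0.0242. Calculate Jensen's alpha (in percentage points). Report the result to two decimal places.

β = Cov / Var = 0.0355 / 0.0242 = 1.4669
E[R] = Rf + β(Rm − Rf) = 0.9% + 1.4669 × (14.8% − 0.9%) = 21.2899%
α = Rp − E[R] = 18.3% − 21.2899% = -2.9899

-2.99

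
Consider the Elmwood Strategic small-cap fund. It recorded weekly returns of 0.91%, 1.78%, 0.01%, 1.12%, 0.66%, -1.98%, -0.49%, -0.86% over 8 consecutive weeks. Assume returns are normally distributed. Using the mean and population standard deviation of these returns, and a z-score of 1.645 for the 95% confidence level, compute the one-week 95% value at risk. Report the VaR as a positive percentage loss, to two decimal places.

Mean return r̄ = 1.150 / 8 = 0.1438%
Population std dev = √[10.4214 / 8] = 1.1413%
VaR = −(r̄ − z·σ) = −(0.1438 − 1.645 × 1.1413) = −(-1.7336) = 1.7336%

1.73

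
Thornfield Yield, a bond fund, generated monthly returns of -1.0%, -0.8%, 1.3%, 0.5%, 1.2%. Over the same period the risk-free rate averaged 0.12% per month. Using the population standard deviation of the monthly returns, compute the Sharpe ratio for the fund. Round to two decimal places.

0.12

μ = (-1 − 0.8 + 1.3 + 0.5 + 1.2) / 5 = 0.2400%
Σ(r − μ)² = (-1 − 0.2400)² + (-0.8 − 0.2400)² + … = 4.7320
population σ = √(4.7320 / 5) = √0.9464 = 0.9728%
Sharpe = (μ − rf) / σ = (0.2400 − 0.12) / 0.9728 = 0.1200 / 0.9728 = 0.1234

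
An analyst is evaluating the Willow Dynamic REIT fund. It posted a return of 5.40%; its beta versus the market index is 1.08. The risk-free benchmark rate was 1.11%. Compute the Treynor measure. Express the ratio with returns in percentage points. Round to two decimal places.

3.97

Treynor = (Rp − Rf) / β = (5.40% − 1.11%) / 1.08 = 4.29 / 1.08 = 3.9722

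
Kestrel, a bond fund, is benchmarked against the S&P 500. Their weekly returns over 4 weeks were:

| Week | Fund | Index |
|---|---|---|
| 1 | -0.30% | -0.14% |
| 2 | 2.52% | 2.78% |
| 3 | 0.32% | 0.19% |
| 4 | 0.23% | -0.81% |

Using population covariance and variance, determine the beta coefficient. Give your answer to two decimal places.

r̄p = 0.6925%,  r̄m = 0.5050%
Cov = Σ(rp − r̄p)(rm − r̄m) / 4 = 1.3808
Var(rm) = Σ(rm − r̄m)² / 4 = 1.8550
β = Cov / Var = 1.3808 / 1.8550 = 0.7444

0.74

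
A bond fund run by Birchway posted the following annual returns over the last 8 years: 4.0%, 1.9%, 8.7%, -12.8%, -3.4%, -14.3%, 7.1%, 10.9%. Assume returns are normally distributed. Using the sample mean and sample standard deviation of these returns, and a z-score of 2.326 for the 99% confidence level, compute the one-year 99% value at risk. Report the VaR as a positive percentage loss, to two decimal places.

22.05

r̄ = (4 + 1.9 + 8.7 − 12.8 − 3.4 − 14.3 + 7.1 + 10.9) / 8 = 0.2625%
Sample σ = √[Σ(r − r̄)² / 7] = √[643.8588 / 7] = √91.9798 = 9.5906%
VaR = −(r̄ − z·σ) = −(0.2625 − 2.326 × 9.5906) = −(-22.0452) = 22.0452%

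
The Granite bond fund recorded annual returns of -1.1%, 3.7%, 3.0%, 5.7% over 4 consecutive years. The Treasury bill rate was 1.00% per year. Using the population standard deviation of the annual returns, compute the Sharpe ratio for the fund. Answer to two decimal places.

0.74

Mean return r̄ = 11.30 / 4 = 2.8250%
Σ(r − r̄)² = 24.4675; population σ = √(24.4675/4) = 2.4732%
Sharpe = (r̄ − rf) / σ = (2.8250 − 1) / 2.4732 = 1.8250 / 2.4732 = 0.7379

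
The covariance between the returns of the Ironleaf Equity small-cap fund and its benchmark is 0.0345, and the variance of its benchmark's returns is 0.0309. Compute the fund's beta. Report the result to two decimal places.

β = Cov(Rp, Rm) / Var(Rm) = 0.0345 / 0.0309 = 1.1165

1.12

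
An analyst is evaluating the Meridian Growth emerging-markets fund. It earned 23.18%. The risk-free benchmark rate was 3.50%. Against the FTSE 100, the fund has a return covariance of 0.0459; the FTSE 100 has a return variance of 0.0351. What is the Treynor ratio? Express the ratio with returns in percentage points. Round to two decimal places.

β = Cov / Var = 0.0459 / 0.0351 = 1.3077
Treynor = (Rp − Rf) / β = (23.18% − 3.50%) / 1.3077 = 19.68 / 1.3077 = 15.0493

15.05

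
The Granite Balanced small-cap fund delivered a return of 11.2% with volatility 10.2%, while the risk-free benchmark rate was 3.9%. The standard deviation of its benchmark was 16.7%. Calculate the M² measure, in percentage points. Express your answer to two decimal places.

15.85

Sharpe = (Rp − Rf) / σp = (11.2% − 3.9%) / 10.2% = 0.7157
M² = Rf + Sharpe × σm = 3.9% + 0.7157 × 16.7% = 15.8522%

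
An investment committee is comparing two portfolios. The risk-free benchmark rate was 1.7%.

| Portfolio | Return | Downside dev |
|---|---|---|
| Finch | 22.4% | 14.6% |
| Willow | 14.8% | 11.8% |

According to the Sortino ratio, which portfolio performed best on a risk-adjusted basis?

Finch: Sortino ratio = (22.4% − 1.7%) / 14.6% = 1.418
Willow: Sortino ratio = (14.8% − 1.7%) / 11.8% = 1.110
Highest: Finch (1.418).

Finch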